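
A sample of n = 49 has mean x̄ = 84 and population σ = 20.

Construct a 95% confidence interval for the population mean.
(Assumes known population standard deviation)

Answer: (78.4001, 89.5999)

Derivation:
Confidence level: 95%, α = 0.05
z_0.025 = 1.960
SE = σ/√n = 20/√49 = 2.8571
Margin of error = 1.960 × 2.8571 = 5.5999
CI: x̄ ± margin = 84 ± 5.5999
CI: (78.4001, 89.5999)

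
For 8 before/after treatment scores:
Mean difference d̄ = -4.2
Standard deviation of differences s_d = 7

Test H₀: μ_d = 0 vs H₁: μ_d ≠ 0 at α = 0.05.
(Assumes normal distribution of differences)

df = n - 1 = 7
SE = s_d/√n = 7/√8 = 2.4749
t = d̄/SE = -4.2/2.4749 = -1.6970
Critical value: t_{0.025,7} = ±2.365
p-value ≈ 0.1335
Decision: fail to reject H₀

Answer: t = -1.6970, fail to reject H₀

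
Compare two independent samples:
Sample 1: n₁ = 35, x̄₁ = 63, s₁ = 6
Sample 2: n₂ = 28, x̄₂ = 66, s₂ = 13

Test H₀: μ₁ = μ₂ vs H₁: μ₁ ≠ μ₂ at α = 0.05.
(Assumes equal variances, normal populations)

Pooled variance: s²_p = [34×6² + 27×13²]/(61) = 94.8689
s_p = 9.7401
SE = s_p×√(1/n₁ + 1/n₂) = 9.7401×√(1/35 + 1/28) = 2.4696
t = (x̄₁ - x̄₂)/SE = (63 - 66)/2.4696 = -1.2148
df = 61, t-critical = ±2.000
Decision: fail to reject H₀

Answer: t = -1.2148, fail to reject H₀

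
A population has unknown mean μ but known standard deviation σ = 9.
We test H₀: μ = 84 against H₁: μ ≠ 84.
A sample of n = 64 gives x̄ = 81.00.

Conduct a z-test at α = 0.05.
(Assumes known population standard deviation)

Answer: z = -2.6667, reject H₀

Derivation:
Standard error: SE = σ/√n = 9/√64 = 1.1250
z-statistic: z = (x̄ - μ₀)/SE = (81.00 - 84)/1.1250 = -2.6667
Critical value: ±1.960
p-value = 0.0077
Decision: reject H₀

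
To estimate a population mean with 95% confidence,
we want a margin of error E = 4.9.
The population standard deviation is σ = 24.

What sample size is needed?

Answer: n = 93

Derivation:
z_0.025 = 1.960
n = (z×σ/E)² = (1.960×24/4.9)²
n = 92.1600
Round up: n = 93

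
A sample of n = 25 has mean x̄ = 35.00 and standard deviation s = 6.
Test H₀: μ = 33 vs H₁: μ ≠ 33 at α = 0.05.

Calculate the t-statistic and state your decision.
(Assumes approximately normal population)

df = n - 1 = 24
SE = s/√n = 6/√25 = 1.2000
t = (x̄ - μ₀)/SE = (35.00 - 33)/1.2000 = 1.6667
Critical value: t_{0.025,24} = ±2.064
p-value ≈ 0.1086
Decision: fail to reject H₀

Answer: t = 1.6667, fail to reject H₀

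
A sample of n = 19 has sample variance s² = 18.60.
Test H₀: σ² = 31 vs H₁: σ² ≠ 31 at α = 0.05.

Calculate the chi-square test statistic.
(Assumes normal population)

Answer: χ² = 10.8000, fail to reject H₀

Derivation:
df = n - 1 = 18
χ² = (n-1)s²/σ₀² = 18×18.60/31 = 10.8000
Critical values: χ²_{0.975,18} = 8.231, χ²_{0.025,18} = 31.526
Rejection region: χ² < 8.231 or χ² > 31.526
Decision: fail to reject H₀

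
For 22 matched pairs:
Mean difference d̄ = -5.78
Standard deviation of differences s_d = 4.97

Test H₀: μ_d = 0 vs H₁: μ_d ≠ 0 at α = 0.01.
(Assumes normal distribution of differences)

Answer: t = -5.4549, reject H₀

Derivation:
df = n - 1 = 21
SE = s_d/√n = 4.97/√22 = 1.0596
t = d̄/SE = -5.78/1.0596 = -5.4549
Critical value: t_{0.005,21} = ±2.831
p-value < 0.0001
Decision: reject H₀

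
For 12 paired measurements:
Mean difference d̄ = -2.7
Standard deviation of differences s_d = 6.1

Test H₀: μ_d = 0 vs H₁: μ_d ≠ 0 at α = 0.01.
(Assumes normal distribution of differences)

df = n - 1 = 11
SE = s_d/√n = 6.1/√12 = 1.7609
t = d̄/SE = -2.7/1.7609 = -1.5333
Critical value: t_{0.005,11} = ±3.106
p-value ≈ 0.1534
Decision: fail to reject H₀

Answer: t = -1.5333, fail to reject H₀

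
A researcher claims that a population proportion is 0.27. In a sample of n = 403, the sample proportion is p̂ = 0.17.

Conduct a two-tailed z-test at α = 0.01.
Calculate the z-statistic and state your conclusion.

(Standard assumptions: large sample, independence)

H₀: p = 0.27, H₁: p ≠ 0.27
Standard error: SE = √(p₀(1-p₀)/n) = √(0.27×0.73/403) = 0.022115
z-statistic: z = (p̂ - p₀)/SE = (0.17 - 0.27)/0.022115 = -4.5218
Critical value: z_0.005 = ±2.576
p-value < 0.0001
Decision: reject H₀ at α = 0.01

Answer: z = -4.5218, reject H₀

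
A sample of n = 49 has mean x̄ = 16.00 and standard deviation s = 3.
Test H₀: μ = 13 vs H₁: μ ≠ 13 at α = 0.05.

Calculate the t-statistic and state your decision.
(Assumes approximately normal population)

Answer: t = 6.9995, reject H₀

Derivation:
df = n - 1 = 48
SE = s/√n = 3/√49 = 0.4286
t = (x̄ - μ₀)/SE = (16.00 - 13)/0.4286 = 6.9995
Critical value: t_{0.025,48} = ±2.011
p-value < 0.0001
Decision: reject H₀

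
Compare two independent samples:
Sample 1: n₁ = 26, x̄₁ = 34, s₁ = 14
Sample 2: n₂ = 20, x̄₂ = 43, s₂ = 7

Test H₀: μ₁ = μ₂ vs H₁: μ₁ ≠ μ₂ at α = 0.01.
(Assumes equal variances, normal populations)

Pooled variance: s²_p = [25×14² + 19×7²]/(44) = 132.5227
s_p = 11.5119
SE = s_p×√(1/n₁ + 1/n₂) = 11.5119×√(1/26 + 1/20) = 3.4239
t = (x̄₁ - x̄₂)/SE = (34 - 43)/3.4239 = -2.6286
df = 44, t-critical = ±2.692
Decision: fail to reject H₀

Answer: t = -2.6286, fail to reject H₀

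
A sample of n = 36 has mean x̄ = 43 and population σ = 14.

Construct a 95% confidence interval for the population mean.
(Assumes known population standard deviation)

Confidence level: 95%, α = 0.05
z_0.025 = 1.960
SE = σ/√n = 14/√36 = 2.3333
Margin of error = 1.960 × 2.3333 = 4.5733
CI: x̄ ± margin = 43 ± 4.5733
CI: (38.4267, 47.5733)

Answer: (38.4267, 47.5733)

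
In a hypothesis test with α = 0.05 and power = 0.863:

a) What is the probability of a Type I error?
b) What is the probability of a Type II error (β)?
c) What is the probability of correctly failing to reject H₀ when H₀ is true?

a) Type I error probability = α = 0.05
b) Power = P(reject H₀ | H₁ true) = 1 - β = 0.863, so Type II error probability = β = 1 - Power = 0.137
c) P(fail to reject H₀ | H₀ true) = 1 - α = 0.95

Answer: a) 0.05, b) 0.137, c) 0.95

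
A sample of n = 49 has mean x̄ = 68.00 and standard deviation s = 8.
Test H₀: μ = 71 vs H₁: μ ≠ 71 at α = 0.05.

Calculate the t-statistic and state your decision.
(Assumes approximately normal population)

df = n - 1 = 48
SE = s/√n = 8/√49 = 1.1429
t = (x̄ - μ₀)/SE = (68.00 - 71)/1.1429 = -2.6249
Critical value: t_{0.025,48} = ±2.011
p-value ≈ 0.0116
Decision: reject H₀

Answer: t = -2.6249, reject H₀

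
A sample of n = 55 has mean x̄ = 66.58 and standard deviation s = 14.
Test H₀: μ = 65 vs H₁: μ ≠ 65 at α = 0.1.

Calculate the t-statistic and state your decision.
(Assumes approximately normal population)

df = n - 1 = 54
SE = s/√n = 14/√55 = 1.8878
t = (x̄ - μ₀)/SE = (66.58 - 65)/1.8878 = 0.8370
Critical value: t_{0.05,54} = ±1.674
p-value ≈ 0.4063
Decision: fail to reject H₀

Answer: t = 0.8370, fail to reject H₀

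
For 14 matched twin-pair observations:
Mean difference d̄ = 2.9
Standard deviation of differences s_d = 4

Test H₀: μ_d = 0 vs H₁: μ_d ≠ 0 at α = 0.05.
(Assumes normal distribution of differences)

Answer: t = 2.7128, reject H₀

Derivation:
df = n - 1 = 13
SE = s_d/√n = 4/√14 = 1.0690
t = d̄/SE = 2.9/1.0690 = 2.7128
Critical value: t_{0.025,13} = ±2.160
p-value ≈ 0.0178
Decision: reject H₀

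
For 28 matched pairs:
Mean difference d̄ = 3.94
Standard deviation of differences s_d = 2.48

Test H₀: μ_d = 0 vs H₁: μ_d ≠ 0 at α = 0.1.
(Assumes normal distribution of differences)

Answer: t = 8.4062, reject H₀

Derivation:
df = n - 1 = 27
SE = s_d/√n = 2.48/√28 = 0.4687
t = d̄/SE = 3.94/0.4687 = 8.4062
Critical value: t_{0.05,27} = ±1.703
p-value < 0.0001
Decision: reject H₀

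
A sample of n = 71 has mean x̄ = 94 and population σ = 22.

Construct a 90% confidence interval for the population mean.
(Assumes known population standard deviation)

Confidence level: 90%, α = 0.1
z_0.05 = 1.645
SE = σ/√n = 22/√71 = 2.6109
Margin of error = 1.645 × 2.6109 = 4.2949
CI: x̄ ± margin = 94 ± 4.2949
CI: (89.7051, 98.2949)

Answer: (89.7051, 98.2949)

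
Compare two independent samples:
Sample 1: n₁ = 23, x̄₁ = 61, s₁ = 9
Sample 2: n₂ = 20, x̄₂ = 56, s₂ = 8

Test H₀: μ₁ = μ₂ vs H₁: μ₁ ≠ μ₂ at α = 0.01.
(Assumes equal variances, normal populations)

Answer: t = 1.9125, fail to reject H₀

Derivation:
Pooled variance: s²_p = [22×9² + 19×8²]/(41) = 73.1220
s_p = 8.5511
SE = s_p×√(1/n₁ + 1/n₂) = 8.5511×√(1/23 + 1/20) = 2.6144
t = (x̄₁ - x̄₂)/SE = (61 - 56)/2.6144 = 1.9125
df = 41, t-critical = ±2.701
Decision: fail to reject H₀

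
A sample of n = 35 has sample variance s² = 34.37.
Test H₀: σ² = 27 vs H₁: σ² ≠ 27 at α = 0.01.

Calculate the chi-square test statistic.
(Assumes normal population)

Answer: χ² = 43.2807, fail to reject H₀

Derivation:
df = n - 1 = 34
χ² = (n-1)s²/σ₀² = 34×34.37/27 = 43.2807
Critical values: χ²_{0.995,34} = 16.501, χ²_{0.005,34} = 58.964
Rejection region: χ² < 16.501 or χ² > 58.964
Decision: fail to reject H₀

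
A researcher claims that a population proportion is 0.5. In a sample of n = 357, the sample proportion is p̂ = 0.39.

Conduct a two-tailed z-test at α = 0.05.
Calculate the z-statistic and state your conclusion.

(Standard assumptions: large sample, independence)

H₀: p = 0.5, H₁: p ≠ 0.5
Standard error: SE = √(p₀(1-p₀)/n) = √(0.5×0.5/357) = 0.026463
z-statistic: z = (p̂ - p₀)/SE = (0.39 - 0.5)/0.026463 = -4.1567
Critical value: z_0.025 = ±1.960
p-value < 0.0001
Decision: reject H₀ at α = 0.05

Answer: z = -4.1567, reject H₀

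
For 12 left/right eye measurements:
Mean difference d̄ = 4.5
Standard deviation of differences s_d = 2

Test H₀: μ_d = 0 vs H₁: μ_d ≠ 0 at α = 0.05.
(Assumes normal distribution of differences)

df = n - 1 = 11
SE = s_d/√n = 2/√12 = 0.5774
t = d̄/SE = 4.5/0.5774 = 7.7936
Critical value: t_{0.025,11} = ±2.201
p-value < 0.0001
Decision: reject H₀

Answer: t = 7.7936, reject H₀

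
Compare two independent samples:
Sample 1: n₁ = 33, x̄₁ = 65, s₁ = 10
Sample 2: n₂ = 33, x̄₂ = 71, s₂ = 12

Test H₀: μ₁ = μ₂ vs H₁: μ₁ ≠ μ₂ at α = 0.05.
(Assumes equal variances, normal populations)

Answer: t = -2.2065, reject H₀

Derivation:
Pooled variance: s²_p = [32×10² + 32×12²]/(64) = 122.0000
s_p = 11.0454
SE = s_p×√(1/n₁ + 1/n₂) = 11.0454×√(1/33 + 1/33) = 2.7192
t = (x̄₁ - x̄₂)/SE = (65 - 71)/2.7192 = -2.2065
df = 64, t-critical = ±1.998
Decision: reject H₀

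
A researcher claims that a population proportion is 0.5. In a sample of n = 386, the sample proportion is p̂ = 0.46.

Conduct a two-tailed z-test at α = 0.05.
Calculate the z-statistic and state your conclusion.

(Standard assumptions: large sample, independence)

Answer: z = -1.5718, fail to reject H₀

Derivation:
H₀: p = 0.5, H₁: p ≠ 0.5
Standard error: SE = √(p₀(1-p₀)/n) = √(0.5×0.5/386) = 0.025449
z-statistic: z = (p̂ - p₀)/SE = (0.46 - 0.5)/0.025449 = -1.5718
Critical value: z_0.025 = ±1.960
p-value = 0.1160
Decision: fail to reject H₀ at α = 0.05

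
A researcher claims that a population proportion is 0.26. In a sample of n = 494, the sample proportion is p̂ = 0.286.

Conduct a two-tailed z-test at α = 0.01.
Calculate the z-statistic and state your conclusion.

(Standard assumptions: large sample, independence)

H₀: p = 0.26, H₁: p ≠ 0.26
Standard error: SE = √(p₀(1-p₀)/n) = √(0.26×0.74/494) = 0.019735
z-statistic: z = (p̂ - p₀)/SE = (0.286 - 0.26)/0.019735 = 1.3175
Critical value: z_0.005 = ±2.576
p-value = 0.1877
Decision: fail to reject H₀ at α = 0.01

Answer: z = 1.3175, fail to reject H₀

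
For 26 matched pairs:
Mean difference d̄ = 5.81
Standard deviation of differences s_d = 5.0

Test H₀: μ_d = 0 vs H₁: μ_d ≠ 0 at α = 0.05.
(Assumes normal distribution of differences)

df = n - 1 = 25
SE = s_d/√n = 5.0/√26 = 0.9806
t = d̄/SE = 5.81/0.9806 = 5.9249
Critical value: t_{0.025,25} = ±2.060
p-value < 0.0001
Decision: reject H₀

Answer: t = 5.9249, reject H₀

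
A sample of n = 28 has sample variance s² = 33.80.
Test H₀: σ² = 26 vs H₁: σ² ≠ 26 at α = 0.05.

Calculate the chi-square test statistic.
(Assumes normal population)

Answer: χ² = 35.1000, fail to reject H₀

Derivation:
df = n - 1 = 27
χ² = (n-1)s²/σ₀² = 27×33.80/26 = 35.1000
Critical values: χ²_{0.975,27} = 14.573, χ²_{0.025,27} = 43.195
Rejection region: χ² < 14.573 or χ² > 43.195
Decision: fail to reject H₀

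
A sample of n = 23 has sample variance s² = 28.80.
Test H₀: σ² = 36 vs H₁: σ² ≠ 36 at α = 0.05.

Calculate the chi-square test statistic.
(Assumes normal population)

Answer: χ² = 17.6000, fail to reject H₀

Derivation:
df = n - 1 = 22
χ² = (n-1)s²/σ₀² = 22×28.80/36 = 17.6000
Critical values: χ²_{0.975,22} = 10.982, χ²_{0.025,22} = 36.781
Rejection region: χ² < 10.982 or χ² > 36.781
Decision: fail to reject H₀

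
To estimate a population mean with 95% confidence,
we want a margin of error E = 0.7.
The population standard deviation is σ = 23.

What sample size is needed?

Answer: n = 4148

Derivation:
z_0.025 = 1.960
n = (z×σ/E)² = (1.960×23/0.7)²
n = 4147.3600
Round up: n = 4148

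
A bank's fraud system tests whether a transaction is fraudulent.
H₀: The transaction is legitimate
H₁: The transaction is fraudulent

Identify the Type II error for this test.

Answer: Allowing a fraudulent transaction to go through

Derivation:
Type I error (α): Rejecting H₀ when H₀ is true
Type II error (β): Failing to reject H₀ when H₁ is true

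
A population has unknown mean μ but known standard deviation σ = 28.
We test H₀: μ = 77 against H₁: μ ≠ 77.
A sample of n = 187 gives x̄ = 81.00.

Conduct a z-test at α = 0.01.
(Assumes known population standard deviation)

Answer: z = 1.9535, fail to reject H₀

Derivation:
Standard error: SE = σ/√n = 28/√187 = 2.0476
z-statistic: z = (x̄ - μ₀)/SE = (81.00 - 77)/2.0476 = 1.9535
Critical value: ±2.576
p-value = 0.0508
Decision: fail to reject H₀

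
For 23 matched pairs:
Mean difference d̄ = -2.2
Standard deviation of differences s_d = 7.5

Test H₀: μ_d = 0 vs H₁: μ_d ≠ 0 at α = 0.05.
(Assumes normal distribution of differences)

Answer: t = -1.4067, fail to reject H₀

Derivation:
df = n - 1 = 22
SE = s_d/√n = 7.5/√23 = 1.5639
t = d̄/SE = -2.2/1.5639 = -1.4067
Critical value: t_{0.025,22} = ±2.074
p-value ≈ 0.1735
Decision: fail to reject H₀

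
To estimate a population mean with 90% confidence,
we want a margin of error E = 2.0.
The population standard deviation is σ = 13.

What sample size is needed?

z_0.05 = 1.645
n = (z×σ/E)² = (1.645×13/2.0)²
n = 114.3296
Round up: n = 115

Answer: n = 115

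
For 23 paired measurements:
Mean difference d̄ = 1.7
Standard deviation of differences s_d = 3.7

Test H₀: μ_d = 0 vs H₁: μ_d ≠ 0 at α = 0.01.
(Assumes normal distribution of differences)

df = n - 1 = 22
SE = s_d/√n = 3.7/√23 = 0.7715
t = d̄/SE = 1.7/0.7715 = 2.2035
Critical value: t_{0.005,22} = ±2.819
p-value ≈ 0.0383
Decision: fail to reject H₀

Answer: t = 2.2035, fail to reject H₀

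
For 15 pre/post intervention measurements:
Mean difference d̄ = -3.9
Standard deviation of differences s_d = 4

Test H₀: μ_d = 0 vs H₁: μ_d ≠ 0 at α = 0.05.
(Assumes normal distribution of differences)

df = n - 1 = 14
SE = s_d/√n = 4/√15 = 1.0328
t = d̄/SE = -3.9/1.0328 = -3.7761
Critical value: t_{0.025,14} = ±2.145
p-value ≈ 0.0020
Decision: reject H₀

Answer: t = -3.7761, reject H₀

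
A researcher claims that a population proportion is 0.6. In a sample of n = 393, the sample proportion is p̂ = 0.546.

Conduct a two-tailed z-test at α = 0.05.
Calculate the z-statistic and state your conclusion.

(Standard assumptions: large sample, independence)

Answer: z = -2.1852, reject H₀

Derivation:
H₀: p = 0.6, H₁: p ≠ 0.6
Standard error: SE = √(p₀(1-p₀)/n) = √(0.6×0.4/393) = 0.024712
z-statistic: z = (p̂ - p₀)/SE = (0.546 - 0.6)/0.024712 = -2.1852
Critical value: z_0.025 = ±1.960
p-value = 0.0289
Decision: reject H₀ at α = 0.05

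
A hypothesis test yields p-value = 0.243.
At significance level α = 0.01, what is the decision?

Compare p-value to α:
0.243 ≥ 0.01
Decision: fail to reject H₀

Answer: fail to reject H₀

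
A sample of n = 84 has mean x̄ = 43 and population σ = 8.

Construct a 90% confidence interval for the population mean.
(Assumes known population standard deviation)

Answer: (41.5641, 44.4359)

Derivation:
Confidence level: 90%, α = 0.1
z_0.05 = 1.645
SE = σ/√n = 8/√84 = 0.8729
Margin of error = 1.645 × 0.8729 = 1.4359
CI: x̄ ± margin = 43 ± 1.4359
CI: (41.5641, 44.4359)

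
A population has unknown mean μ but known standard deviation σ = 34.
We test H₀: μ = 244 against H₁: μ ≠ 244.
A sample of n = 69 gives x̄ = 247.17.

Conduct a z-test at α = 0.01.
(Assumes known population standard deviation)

Standard error: SE = σ/√n = 34/√69 = 4.0931
z-statistic: z = (x̄ - μ₀)/SE = (247.17 - 244)/4.0931 = 0.7745
Critical value: ±2.576
p-value = 0.4386
Decision: fail to reject H₀

Answer: z = 0.7745, fail to reject H₀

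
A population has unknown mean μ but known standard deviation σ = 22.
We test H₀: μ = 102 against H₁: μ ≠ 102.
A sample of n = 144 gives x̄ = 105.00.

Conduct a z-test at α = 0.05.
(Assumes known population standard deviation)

Answer: z = 1.6364, fail to reject H₀

Derivation:
Standard error: SE = σ/√n = 22/√144 = 1.8333
z-statistic: z = (x̄ - μ₀)/SE = (105.00 - 102)/1.8333 = 1.6364
Critical value: ±1.960
p-value = 0.1018
Decision: fail to reject H₀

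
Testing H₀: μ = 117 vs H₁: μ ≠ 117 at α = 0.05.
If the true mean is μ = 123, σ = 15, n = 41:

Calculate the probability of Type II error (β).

SE = σ/√n = 15/√41 = 2.3426
Critical values: μ₀ ± z_0.025×SE = 117 ± 1.960×2.3426
Acceptance region: (112.4085, 121.5915)
Under H₁ (μ = 123): z_high = (121.5915 - 123)/2.3426 = -0.6013, z_low = (112.4085 - 123)/2.3426 = -4.5213
β = P(not reject | H₁) = Φ(-0.6013) - Φ(-4.5213) ≈ 0.2738

Answer: β ≈ 0.2738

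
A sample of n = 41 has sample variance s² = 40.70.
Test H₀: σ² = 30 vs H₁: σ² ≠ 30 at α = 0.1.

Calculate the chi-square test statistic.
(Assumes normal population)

df = n - 1 = 40
χ² = (n-1)s²/σ₀² = 40×40.70/30 = 54.2667
Critical values: χ²_{0.95,40} = 26.509, χ²_{0.05,40} = 55.758
Rejection region: χ² < 26.509 or χ² > 55.758
Decision: fail to reject H₀

Answer: χ² = 54.2667, fail to reject H₀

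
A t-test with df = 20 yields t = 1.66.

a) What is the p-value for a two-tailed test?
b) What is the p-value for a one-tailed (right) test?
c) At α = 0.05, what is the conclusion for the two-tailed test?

Using t-distribution with df = 20:
a) Two-tailed: p = 2×P(T > 1.66) = 0.1125
b) One-tailed: p = P(T > 1.66) = 0.0563
c) 0.1125 ≥ 0.05, fail to reject H₀

Answer: a) 0.1125, b) 0.0563, c) fail to reject H₀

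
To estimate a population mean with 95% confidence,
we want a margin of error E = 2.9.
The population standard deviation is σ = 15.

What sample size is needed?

z_0.025 = 1.960
n = (z×σ/E)² = (1.960×15/2.9)²
n = 102.7776
Round up: n = 103

Answer: n = 103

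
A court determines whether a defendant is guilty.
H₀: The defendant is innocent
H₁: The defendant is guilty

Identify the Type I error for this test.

A Type I error (probability α) occurs when we reject a true H₀.
A Type II error (probability β) occurs when we fail to reject a false H₀.

Answer: Convicting an innocent person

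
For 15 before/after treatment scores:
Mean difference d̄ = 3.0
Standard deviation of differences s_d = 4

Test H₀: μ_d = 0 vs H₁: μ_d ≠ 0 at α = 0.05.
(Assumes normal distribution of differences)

df = n - 1 = 14
SE = s_d/√n = 4/√15 = 1.0328
t = d̄/SE = 3.0/1.0328 = 2.9047
Critical value: t_{0.025,14} = ±2.145
p-value ≈ 0.0115
Decision: reject H₀

Answer: t = 2.9047, reject H₀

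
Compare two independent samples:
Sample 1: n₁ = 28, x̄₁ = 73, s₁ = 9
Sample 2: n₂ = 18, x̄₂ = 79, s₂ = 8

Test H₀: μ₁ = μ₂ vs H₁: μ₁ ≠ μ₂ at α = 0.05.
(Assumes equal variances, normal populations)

Answer: t = -2.3020, reject H₀

Derivation:
Pooled variance: s²_p = [27×9² + 17×8²]/(44) = 74.4318
s_p = 8.6274
SE = s_p×√(1/n₁ + 1/n₂) = 8.6274×√(1/28 + 1/18) = 2.6064
t = (x̄₁ - x̄₂)/SE = (73 - 79)/2.6064 = -2.3020
df = 44, t-critical = ±2.015
Decision: reject H₀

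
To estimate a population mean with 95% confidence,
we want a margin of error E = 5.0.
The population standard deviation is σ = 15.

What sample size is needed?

Answer: n = 35

Derivation:
z_0.025 = 1.960
n = (z×σ/E)² = (1.960×15/5.0)²
n = 34.5744
Round up: n = 35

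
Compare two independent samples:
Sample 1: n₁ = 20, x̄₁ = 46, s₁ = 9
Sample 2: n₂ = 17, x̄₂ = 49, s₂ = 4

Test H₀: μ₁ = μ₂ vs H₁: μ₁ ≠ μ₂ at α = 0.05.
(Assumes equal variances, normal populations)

Answer: t = -1.2699, fail to reject H₀

Derivation:
Pooled variance: s²_p = [19×9² + 16×4²]/(35) = 51.2857
s_p = 7.1614
SE = s_p×√(1/n₁ + 1/n₂) = 7.1614×√(1/20 + 1/17) = 2.3624
t = (x̄₁ - x̄₂)/SE = (46 - 49)/2.3624 = -1.2699
df = 35, t-critical = ±2.030
Decision: fail to reject H₀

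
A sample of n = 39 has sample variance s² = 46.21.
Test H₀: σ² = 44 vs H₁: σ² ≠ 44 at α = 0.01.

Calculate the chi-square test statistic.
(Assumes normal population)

df = n - 1 = 38
χ² = (n-1)s²/σ₀² = 38×46.21/44 = 39.9086
Critical values: χ²_{0.995,38} = 19.289, χ²_{0.005,38} = 64.181
Rejection region: χ² < 19.289 or χ² > 64.181
Decision: fail to reject H₀

Answer: χ² = 39.9086, fail to reject H₀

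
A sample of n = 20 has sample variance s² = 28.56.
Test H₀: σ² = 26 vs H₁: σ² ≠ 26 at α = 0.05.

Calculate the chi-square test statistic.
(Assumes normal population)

df = n - 1 = 19
χ² = (n-1)s²/σ₀² = 19×28.56/26 = 20.8708
Critical values: χ²_{0.975,19} = 8.907, χ²_{0.025,19} = 32.852
Rejection region: χ² < 8.907 or χ² > 32.852
Decision: fail to reject H₀

Answer: χ² = 20.8708, fail to reject H₀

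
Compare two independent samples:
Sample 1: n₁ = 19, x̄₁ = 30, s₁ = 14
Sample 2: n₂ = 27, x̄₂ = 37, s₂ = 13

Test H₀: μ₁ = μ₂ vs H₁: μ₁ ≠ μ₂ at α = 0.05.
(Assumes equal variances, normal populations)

Pooled variance: s²_p = [18×14² + 26×13²]/(44) = 180.0455
s_p = 13.4181
SE = s_p×√(1/n₁ + 1/n₂) = 13.4181×√(1/19 + 1/27) = 4.0180
t = (x̄₁ - x̄₂)/SE = (30 - 37)/4.0180 = -1.7422
df = 44, t-critical = ±2.015
Decision: fail to reject H₀

Answer: t = -1.7422, fail to reject H₀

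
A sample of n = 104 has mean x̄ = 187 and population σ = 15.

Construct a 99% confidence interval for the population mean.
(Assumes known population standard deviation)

Answer: (183.2110, 190.7890)

Derivation:
Confidence level: 99%, α = 0.01
z_0.005 = 2.576
SE = σ/√n = 15/√104 = 1.4709
Margin of error = 2.576 × 1.4709 = 3.7890
CI: x̄ ± margin = 187 ± 3.7890
CI: (183.2110, 190.7890)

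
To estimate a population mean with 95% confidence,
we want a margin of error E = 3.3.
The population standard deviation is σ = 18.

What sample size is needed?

z_0.025 = 1.960
n = (z×σ/E)² = (1.960×18/3.3)²
n = 114.2955
Round up: n = 115

Answer: n = 115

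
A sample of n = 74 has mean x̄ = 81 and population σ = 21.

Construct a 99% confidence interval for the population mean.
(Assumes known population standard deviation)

Answer: (74.7115, 87.2885)

Derivation:
Confidence level: 99%, α = 0.01
z_0.005 = 2.576
SE = σ/√n = 21/√74 = 2.4412
Margin of error = 2.576 × 2.4412 = 6.2885
CI: x̄ ± margin = 81 ± 6.2885
CI: (74.7115, 87.2885)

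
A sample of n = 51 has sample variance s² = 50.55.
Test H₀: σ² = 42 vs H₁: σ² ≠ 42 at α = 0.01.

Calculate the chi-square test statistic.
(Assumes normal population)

df = n - 1 = 50
χ² = (n-1)s²/σ₀² = 50×50.55/42 = 60.1786
Critical values: χ²_{0.995,50} = 27.991, χ²_{0.005,50} = 79.490
Rejection region: χ² < 27.991 or χ² > 79.490
Decision: fail to reject H₀

Answer: χ² = 60.1786, fail to reject H₀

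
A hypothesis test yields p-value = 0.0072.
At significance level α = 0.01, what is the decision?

Compare p-value to α:
0.0072 < 0.01
Decision: reject H₀

Answer: reject H₀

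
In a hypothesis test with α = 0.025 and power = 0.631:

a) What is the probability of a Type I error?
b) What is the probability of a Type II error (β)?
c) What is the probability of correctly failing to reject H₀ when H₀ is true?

Answer: a) 0.025, b) 0.369, c) 0.975

Derivation:
a) Type I error probability = α = 0.025
b) Power = P(reject H₀ | H₁ true) = 1 - β = 0.631, so Type II error probability = β = 1 - Power = 0.369
c) P(fail to reject H₀ | H₀ true) = 1 - α = 0.975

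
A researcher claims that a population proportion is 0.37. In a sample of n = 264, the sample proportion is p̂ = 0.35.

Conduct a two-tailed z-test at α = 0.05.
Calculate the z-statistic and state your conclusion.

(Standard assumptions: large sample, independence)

Answer: z = -0.6731, fail to reject H₀

Derivation:
H₀: p = 0.37, H₁: p ≠ 0.37
Standard error: SE = √(p₀(1-p₀)/n) = √(0.37×0.63/264) = 0.029715
z-statistic: z = (p̂ - p₀)/SE = (0.35 - 0.37)/0.029715 = -0.6731
Critical value: z_0.025 = ±1.960
p-value = 0.5009
Decision: fail to reject H₀ at α = 0.05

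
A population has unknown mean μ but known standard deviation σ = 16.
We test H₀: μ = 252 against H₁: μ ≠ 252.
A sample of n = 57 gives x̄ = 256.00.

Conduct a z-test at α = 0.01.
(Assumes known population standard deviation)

Answer: z = 1.8874, fail to reject H₀

Derivation:
Standard error: SE = σ/√n = 16/√57 = 2.1193
z-statistic: z = (x̄ - μ₀)/SE = (256.00 - 252)/2.1193 = 1.8874
Critical value: ±2.576
p-value = 0.0591
Decision: fail to reject H₀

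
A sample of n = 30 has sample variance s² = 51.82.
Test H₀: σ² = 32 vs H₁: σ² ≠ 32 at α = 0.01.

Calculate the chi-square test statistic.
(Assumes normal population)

df = n - 1 = 29
χ² = (n-1)s²/σ₀² = 29×51.82/32 = 46.9619
Critical values: χ²_{0.995,29} = 13.121, χ²_{0.005,29} = 52.336
Rejection region: χ² < 13.121 or χ² > 52.336
Decision: fail to reject H₀

Answer: χ² = 46.9619, fail to reject H₀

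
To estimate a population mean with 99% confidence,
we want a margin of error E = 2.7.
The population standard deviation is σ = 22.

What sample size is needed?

Answer: n = 441

Derivation:
z_0.005 = 2.576
n = (z×σ/E)² = (2.576×22/2.7)²
n = 440.5646
Round up: n = 441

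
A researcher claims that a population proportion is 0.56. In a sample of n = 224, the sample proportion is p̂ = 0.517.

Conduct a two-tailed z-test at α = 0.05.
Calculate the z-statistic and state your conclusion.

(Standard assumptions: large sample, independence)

H₀: p = 0.56, H₁: p ≠ 0.56
Standard error: SE = √(p₀(1-p₀)/n) = √(0.56×0.44/224) = 0.033166
z-statistic: z = (p̂ - p₀)/SE = (0.517 - 0.56)/0.033166 = -1.2965
Critical value: z_0.025 = ±1.960
p-value = 0.1948
Decision: fail to reject H₀ at α = 0.05

Answer: z = -1.2965, fail to reject H₀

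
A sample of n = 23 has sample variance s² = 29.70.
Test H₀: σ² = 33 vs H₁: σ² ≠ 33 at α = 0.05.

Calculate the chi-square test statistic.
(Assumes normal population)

Answer: χ² = 19.8000, fail to reject H₀

Derivation:
df = n - 1 = 22
χ² = (n-1)s²/σ₀² = 22×29.70/33 = 19.8000
Critical values: χ²_{0.975,22} = 10.982, χ²_{0.025,22} = 36.781
Rejection region: χ² < 10.982 or χ² > 36.781
Decision: fail to reject H₀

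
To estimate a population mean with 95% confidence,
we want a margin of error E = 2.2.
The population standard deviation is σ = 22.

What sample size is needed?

z_0.025 = 1.960
n = (z×σ/E)² = (1.960×22/2.2)²
n = 384.1600
Round up: n = 385

Answer: n = 385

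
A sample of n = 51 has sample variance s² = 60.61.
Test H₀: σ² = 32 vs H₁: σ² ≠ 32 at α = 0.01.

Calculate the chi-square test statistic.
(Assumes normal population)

Answer: χ² = 94.7031, reject H₀

Derivation:
df = n - 1 = 50
χ² = (n-1)s²/σ₀² = 50×60.61/32 = 94.7031
Critical values: χ²_{0.995,50} = 27.991, χ²_{0.005,50} = 79.490
Rejection region: χ² < 27.991 or χ² > 79.490
Decision: reject H₀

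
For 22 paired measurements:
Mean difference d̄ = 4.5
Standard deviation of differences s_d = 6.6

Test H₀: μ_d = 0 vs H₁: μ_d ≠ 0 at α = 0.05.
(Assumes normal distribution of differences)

df = n - 1 = 21
SE = s_d/√n = 6.6/√22 = 1.4071
t = d̄/SE = 4.5/1.4071 = 3.1981
Critical value: t_{0.025,21} = ±2.080
p-value ≈ 0.0043
Decision: reject H₀

Answer: t = 3.1981, reject H₀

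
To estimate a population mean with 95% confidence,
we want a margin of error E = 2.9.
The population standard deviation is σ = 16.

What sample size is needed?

z_0.025 = 1.960
n = (z×σ/E)² = (1.960×16/2.9)²
n = 116.9381
Round up: n = 117

Answer: n = 117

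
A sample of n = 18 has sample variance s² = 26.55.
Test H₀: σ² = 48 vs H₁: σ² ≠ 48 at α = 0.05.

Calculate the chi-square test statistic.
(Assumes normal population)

df = n - 1 = 17
χ² = (n-1)s²/σ₀² = 17×26.55/48 = 9.4031
Critical values: χ²_{0.975,17} = 7.564, χ²_{0.025,17} = 30.191
Rejection region: χ² < 7.564 or χ² > 30.191
Decision: fail to reject H₀

Answer: χ² = 9.4031, fail to reject H₀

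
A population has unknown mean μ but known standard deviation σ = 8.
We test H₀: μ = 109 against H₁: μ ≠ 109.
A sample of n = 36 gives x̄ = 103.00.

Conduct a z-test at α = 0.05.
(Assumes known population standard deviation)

Standard error: SE = σ/√n = 8/√36 = 1.3333
z-statistic: z = (x̄ - μ₀)/SE = (103.00 - 109)/1.3333 = -4.5001
Critical value: ±1.960
p-value < 0.0001
Decision: reject H₀

Answer: z = -4.5001, reject H₀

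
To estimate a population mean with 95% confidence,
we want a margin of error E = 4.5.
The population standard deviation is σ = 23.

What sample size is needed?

z_0.025 = 1.960
n = (z×σ/E)² = (1.960×23/4.5)²
n = 100.3559
Round up: n = 101

Answer: n = 101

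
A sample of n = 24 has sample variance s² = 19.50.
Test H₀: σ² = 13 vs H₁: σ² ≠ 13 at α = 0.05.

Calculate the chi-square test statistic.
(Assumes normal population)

Answer: χ² = 34.5000, fail to reject H₀

Derivation:
df = n - 1 = 23
χ² = (n-1)s²/σ₀² = 23×19.50/13 = 34.5000
Critical values: χ²_{0.975,23} = 11.689, χ²_{0.025,23} = 38.076
Rejection region: χ² < 11.689 or χ² > 38.076
Decision: fail to reject H₀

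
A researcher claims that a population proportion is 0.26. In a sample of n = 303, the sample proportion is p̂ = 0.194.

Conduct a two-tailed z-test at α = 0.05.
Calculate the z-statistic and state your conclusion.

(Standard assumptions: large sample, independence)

H₀: p = 0.26, H₁: p ≠ 0.26
Standard error: SE = √(p₀(1-p₀)/n) = √(0.26×0.74/303) = 0.025199
z-statistic: z = (p̂ - p₀)/SE = (0.194 - 0.26)/0.025199 = -2.6192
Critical value: z_0.025 = ±1.960
p-value = 0.0088
Decision: reject H₀ at α = 0.05

Answer: z = -2.6192, reject H₀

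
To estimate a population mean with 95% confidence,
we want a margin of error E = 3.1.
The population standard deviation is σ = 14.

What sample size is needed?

Answer: n = 79

Derivation:
z_0.025 = 1.960
n = (z×σ/E)² = (1.960×14/3.1)²
n = 78.3511
Round up: n = 79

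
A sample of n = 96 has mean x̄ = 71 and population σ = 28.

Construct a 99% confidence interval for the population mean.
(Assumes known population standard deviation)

Confidence level: 99%, α = 0.01
z_0.005 = 2.576
SE = σ/√n = 28/√96 = 2.8577
Margin of error = 2.576 × 2.8577 = 7.3614
CI: x̄ ± margin = 71 ± 7.3614
CI: (63.6386, 78.3614)

Answer: (63.6386, 78.3614)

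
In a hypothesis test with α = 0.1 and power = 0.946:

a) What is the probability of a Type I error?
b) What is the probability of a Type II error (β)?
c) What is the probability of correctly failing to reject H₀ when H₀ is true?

a) Type I error probability = α = 0.1
b) Power = P(reject H₀ | H₁ true) = 1 - β = 0.946, so Type II error probability = β = 1 - Power = 0.054
c) P(fail to reject H₀ | H₀ true) = 1 - α = 0.9

Answer: a) 0.1, b) 0.054, c) 0.9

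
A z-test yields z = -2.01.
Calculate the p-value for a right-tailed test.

For z = -2.01:
p = P(Z > -2.01) = 1 - Φ(-2.01) = 0.9778

Answer: p-value ≈ 0.9778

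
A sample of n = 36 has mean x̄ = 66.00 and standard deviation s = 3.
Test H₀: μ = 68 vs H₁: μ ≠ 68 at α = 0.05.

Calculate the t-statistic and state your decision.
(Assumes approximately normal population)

Answer: t = -4.0000, reject H₀

Derivation:
df = n - 1 = 35
SE = s/√n = 3/√36 = 0.5000
t = (x̄ - μ₀)/SE = (66.00 - 68)/0.5000 = -4.0000
Critical value: t_{0.025,35} = ±2.030
p-value ≈ 0.0003
Decision: reject H₀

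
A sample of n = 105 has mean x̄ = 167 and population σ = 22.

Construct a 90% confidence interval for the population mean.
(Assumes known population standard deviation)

Answer: (163.4682, 170.5318)

Derivation:
Confidence level: 90%, α = 0.1
z_0.05 = 1.645
SE = σ/√n = 22/√105 = 2.1470
Margin of error = 1.645 × 2.1470 = 3.5318
CI: x̄ ± margin = 167 ± 3.5318
CI: (163.4682, 170.5318)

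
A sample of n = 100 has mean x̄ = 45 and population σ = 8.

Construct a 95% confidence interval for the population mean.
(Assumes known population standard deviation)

Confidence level: 95%, α = 0.05
z_0.025 = 1.960
SE = σ/√n = 8/√100 = 0.8000
Margin of error = 1.960 × 0.8000 = 1.5680
CI: x̄ ± margin = 45 ± 1.5680
CI: (43.4320, 46.5680)

Answer: (43.4320, 46.5680)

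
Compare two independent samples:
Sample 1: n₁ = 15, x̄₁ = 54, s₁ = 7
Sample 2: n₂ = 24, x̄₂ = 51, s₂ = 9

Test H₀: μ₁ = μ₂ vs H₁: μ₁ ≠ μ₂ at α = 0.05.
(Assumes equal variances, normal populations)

Pooled variance: s²_p = [14×7² + 23×9²]/(37) = 68.8919
s_p = 8.3001
SE = s_p×√(1/n₁ + 1/n₂) = 8.3001×√(1/15 + 1/24) = 2.7319
t = (x̄₁ - x̄₂)/SE = (54 - 51)/2.7319 = 1.0981
df = 37, t-critical = ±2.026
Decision: fail to reject H₀

Answer: t = 1.0981, fail to reject H₀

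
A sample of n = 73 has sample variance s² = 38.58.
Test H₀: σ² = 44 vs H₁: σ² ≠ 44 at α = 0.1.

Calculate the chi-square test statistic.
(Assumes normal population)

df = n - 1 = 72
χ² = (n-1)s²/σ₀² = 72×38.58/44 = 63.1309
Critical values: χ²_{0.95,72} = 53.462, χ²_{0.05,72} = 92.808
Rejection region: χ² < 53.462 or χ² > 92.808
Decision: fail to reject H₀

Answer: χ² = 63.1309, fail to reject H₀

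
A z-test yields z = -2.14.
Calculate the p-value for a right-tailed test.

Answer: p-value ≈ 0.9838

Derivation:
For z = -2.14:
p = P(Z > -2.14) = 1 - Φ(-2.14) = 0.9838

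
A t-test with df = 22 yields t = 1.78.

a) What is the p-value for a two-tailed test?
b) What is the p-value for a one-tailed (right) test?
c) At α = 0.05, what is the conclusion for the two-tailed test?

Answer: a) 0.0889, b) 0.0444, c) fail to reject H₀

Derivation:
Using t-distribution with df = 22:
a) Two-tailed: p = 2×P(T > 1.78) = 0.0889
b) One-tailed: p = P(T > 1.78) = 0.0444
c) 0.0889 ≥ 0.05, fail to reject H₀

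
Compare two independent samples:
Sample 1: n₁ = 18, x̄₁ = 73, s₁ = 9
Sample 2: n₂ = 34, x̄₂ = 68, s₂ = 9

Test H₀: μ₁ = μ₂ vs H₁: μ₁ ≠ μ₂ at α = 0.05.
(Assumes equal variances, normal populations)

Answer: t = 1.9059, fail to reject H₀

Derivation:
Pooled variance: s²_p = [17×9² + 33×9²]/(50) = 81.0000
s_p = 9.0000
SE = s_p×√(1/n₁ + 1/n₂) = 9.0000×√(1/18 + 1/34) = 2.6234
t = (x̄₁ - x̄₂)/SE = (73 - 68)/2.6234 = 1.9059
df = 50, t-critical = ±2.009
Decision: fail to reject H₀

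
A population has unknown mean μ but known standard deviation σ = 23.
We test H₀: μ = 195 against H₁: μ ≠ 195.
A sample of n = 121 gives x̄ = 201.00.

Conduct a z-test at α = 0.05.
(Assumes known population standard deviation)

Answer: z = 2.8696, reject H₀

Derivation:
Standard error: SE = σ/√n = 23/√121 = 2.0909
z-statistic: z = (x̄ - μ₀)/SE = (201.00 - 195)/2.0909 = 2.8696
Critical value: ±1.960
p-value = 0.0041
Decision: reject H₀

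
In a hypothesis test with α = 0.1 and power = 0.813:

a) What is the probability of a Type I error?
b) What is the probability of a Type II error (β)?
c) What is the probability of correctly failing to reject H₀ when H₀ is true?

a) Type I error probability = α = 0.1
b) Power = P(reject H₀ | H₁ true) = 1 - β = 0.813, so Type II error probability = β = 1 - Power = 0.187
c) P(fail to reject H₀ | H₀ true) = 1 - α = 0.9

Answer: a) 0.1, b) 0.187, c) 0.9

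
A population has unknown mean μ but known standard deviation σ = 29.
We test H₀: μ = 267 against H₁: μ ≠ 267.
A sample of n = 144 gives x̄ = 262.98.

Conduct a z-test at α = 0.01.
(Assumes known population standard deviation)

Standard error: SE = σ/√n = 29/√144 = 2.4167
z-statistic: z = (x̄ - μ₀)/SE = (262.98 - 267)/2.4167 = -1.6634
Critical value: ±2.576
p-value = 0.0962
Decision: fail to reject H₀

Answer: z = -1.6634, fail to reject H₀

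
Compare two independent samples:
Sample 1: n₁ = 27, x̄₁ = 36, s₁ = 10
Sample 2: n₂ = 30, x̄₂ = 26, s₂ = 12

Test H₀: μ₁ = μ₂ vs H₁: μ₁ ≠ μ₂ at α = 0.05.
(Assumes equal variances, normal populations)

Answer: t = 3.3963, reject H₀

Derivation:
Pooled variance: s²_p = [26×10² + 29×12²]/(55) = 123.2000
s_p = 11.0995
SE = s_p×√(1/n₁ + 1/n₂) = 11.0995×√(1/27 + 1/30) = 2.9444
t = (x̄₁ - x̄₂)/SE = (36 - 26)/2.9444 = 3.3963
df = 55, t-critical = ±2.004
Decision: reject H₀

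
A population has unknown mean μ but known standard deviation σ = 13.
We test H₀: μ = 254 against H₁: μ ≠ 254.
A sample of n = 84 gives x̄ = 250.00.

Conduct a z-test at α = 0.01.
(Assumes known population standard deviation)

Answer: z = -2.8201, reject H₀

Derivation:
Standard error: SE = σ/√n = 13/√84 = 1.4184
z-statistic: z = (x̄ - μ₀)/SE = (250.00 - 254)/1.4184 = -2.8201
Critical value: ±2.576
p-value = 0.0048
Decision: reject H₀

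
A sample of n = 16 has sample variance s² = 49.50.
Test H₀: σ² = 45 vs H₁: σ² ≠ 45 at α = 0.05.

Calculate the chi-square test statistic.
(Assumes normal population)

df = n - 1 = 15
χ² = (n-1)s²/σ₀² = 15×49.50/45 = 16.5000
Critical values: χ²_{0.975,15} = 6.262, χ²_{0.025,15} = 27.488
Rejection region: χ² < 6.262 or χ² > 27.488
Decision: fail to reject H₀

Answer: χ² = 16.5000, fail to reject H₀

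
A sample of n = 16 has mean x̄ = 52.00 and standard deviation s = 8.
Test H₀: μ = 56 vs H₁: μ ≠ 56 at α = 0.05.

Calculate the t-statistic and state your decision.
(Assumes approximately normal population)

Answer: t = -2.0000, fail to reject H₀

Derivation:
df = n - 1 = 15
SE = s/√n = 8/√16 = 2.0000
t = (x̄ - μ₀)/SE = (52.00 - 56)/2.0000 = -2.0000
Critical value: t_{0.025,15} = ±2.131
p-value ≈ 0.0639
Decision: fail to reject H₀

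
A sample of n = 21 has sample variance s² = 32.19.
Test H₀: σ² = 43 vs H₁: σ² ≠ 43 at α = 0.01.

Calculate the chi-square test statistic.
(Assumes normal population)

Answer: χ² = 14.9721, fail to reject H₀

Derivation:
df = n - 1 = 20
χ² = (n-1)s²/σ₀² = 20×32.19/43 = 14.9721
Critical values: χ²_{0.995,20} = 7.434, χ²_{0.005,20} = 39.997
Rejection region: χ² < 7.434 or χ² > 39.997
Decision: fail to reject H₀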